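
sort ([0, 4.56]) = [0, 4.56]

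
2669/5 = 533 + 4/5 = 533.80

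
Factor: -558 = -1 * 2^1 * 3^2 * 31^1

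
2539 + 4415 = 6954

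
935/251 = 3 + 182/251 ≈ 3.73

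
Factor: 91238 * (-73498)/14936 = -1 * 2^ (-1) * 7^4 * 19^1 * 1867^ (-1) * 36749^1 = -1676452631/3734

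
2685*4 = 10740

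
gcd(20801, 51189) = 1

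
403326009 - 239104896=164221113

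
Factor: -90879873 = -1*3^1*7^1*1499^1*2887^1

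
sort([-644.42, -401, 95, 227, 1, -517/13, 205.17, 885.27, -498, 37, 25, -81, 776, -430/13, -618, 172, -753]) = [-753, -644.42, -618, -498, -401, -81, -517/13, -430/13, 1, 25, 37, 95, 172, 205.17, 227, 776, 885.27]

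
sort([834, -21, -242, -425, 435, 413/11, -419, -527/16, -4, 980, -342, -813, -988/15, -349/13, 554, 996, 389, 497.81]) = [-813, -425, -419, -342, -242, -988/15, -527/16, -349/13, -21, -4, 413/11, 389, 435, 497.81, 554, 834, 980, 996]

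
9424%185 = 174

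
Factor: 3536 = 2^4*13^1*17^1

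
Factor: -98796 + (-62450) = -1*2^1*37^1*2179^1 = -161246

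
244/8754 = 122/4377 ≈ 0.0279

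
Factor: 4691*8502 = 2^1*3^1*13^1*109^1*4691^1 = 39882882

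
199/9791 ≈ 0.0203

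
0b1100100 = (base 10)100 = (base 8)144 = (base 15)6a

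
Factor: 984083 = 984083^1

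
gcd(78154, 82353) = 1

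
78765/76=1036 + 29/76 ≈ 1036.38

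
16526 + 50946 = 67472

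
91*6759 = 615069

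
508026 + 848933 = 1356959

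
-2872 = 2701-5573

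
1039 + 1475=2514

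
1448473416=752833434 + 695639982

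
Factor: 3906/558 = 7^1 = 7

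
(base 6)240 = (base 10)96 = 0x60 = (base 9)116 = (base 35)2q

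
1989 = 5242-3253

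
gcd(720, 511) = 1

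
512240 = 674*760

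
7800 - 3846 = 3954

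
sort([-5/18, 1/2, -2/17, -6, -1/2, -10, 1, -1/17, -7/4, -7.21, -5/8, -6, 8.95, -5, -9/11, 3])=[-10, -7.21, -6, -6, -5, -7/4, -9/11, -5/8, -1/2, -5/18, -2/17, -1/17, 1/2, 1, 3, 8.95]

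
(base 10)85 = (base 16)55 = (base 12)71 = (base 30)2p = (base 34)2h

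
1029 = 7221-6192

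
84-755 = -671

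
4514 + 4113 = 8627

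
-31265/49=-638 - 3/49 ≈ -638.06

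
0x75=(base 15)7c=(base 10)117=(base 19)63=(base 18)69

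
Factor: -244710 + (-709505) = -1*5^1*190843^1 = -954215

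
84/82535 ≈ 0.00102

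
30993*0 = 0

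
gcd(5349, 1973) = 1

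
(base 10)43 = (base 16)2b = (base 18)27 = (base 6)111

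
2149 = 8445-6296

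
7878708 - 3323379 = 4555329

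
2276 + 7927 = 10203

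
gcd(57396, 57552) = 12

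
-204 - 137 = -341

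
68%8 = 4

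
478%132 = 82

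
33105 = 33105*1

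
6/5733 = 2/1911 ≈ 0.00105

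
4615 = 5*923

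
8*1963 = 15704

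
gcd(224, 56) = 56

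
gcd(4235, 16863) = 77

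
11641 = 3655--7986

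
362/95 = 3 + 77/95 ≈ 3.81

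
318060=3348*95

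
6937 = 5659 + 1278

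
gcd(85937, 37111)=1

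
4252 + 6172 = 10424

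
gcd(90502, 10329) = 1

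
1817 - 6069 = -4252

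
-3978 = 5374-9352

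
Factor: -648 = -1*2^3*3^4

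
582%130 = 62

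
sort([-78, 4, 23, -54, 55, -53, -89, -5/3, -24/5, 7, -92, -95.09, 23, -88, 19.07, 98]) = [-95.09, -92, -89, -88, -78, -54, -53, -24/5, -5/3, 4, 7, 19.07, 23, 23, 55, 98]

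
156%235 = 156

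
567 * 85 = 48195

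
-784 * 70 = -54880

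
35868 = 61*588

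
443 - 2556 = -2113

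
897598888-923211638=-25612750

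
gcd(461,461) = 461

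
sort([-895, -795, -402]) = [-895, -795, -402]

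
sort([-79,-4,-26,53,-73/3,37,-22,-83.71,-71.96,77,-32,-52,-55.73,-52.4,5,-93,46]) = [-93,-83.71,-79,-71.96,-55.73,-52.4,-52,-32,-26,-73/3,-22,-4,5,37,46,53,77]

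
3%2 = 1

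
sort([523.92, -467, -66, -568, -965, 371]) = [-965, -568, -467, -66, 371, 523.92]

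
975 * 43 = 41925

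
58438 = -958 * (-61)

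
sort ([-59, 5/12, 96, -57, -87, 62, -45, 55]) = [-87, -59, -57, -45, 5/12, 55, 62, 96]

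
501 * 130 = 65130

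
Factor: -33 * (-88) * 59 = 2^3 * 3^1 * 11^2 * 59^1 = 171336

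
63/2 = 31 + 1/2 = 31.50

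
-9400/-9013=1 + 387/9013≈1.04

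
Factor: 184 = 2^3 * 23^1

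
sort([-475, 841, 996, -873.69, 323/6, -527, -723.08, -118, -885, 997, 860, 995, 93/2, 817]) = [-885, -873.69, -723.08, -527, -475, -118, 93/2, 323/6, 817, 841, 860, 995, 996, 997]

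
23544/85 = 276 + 84/85 ≈ 276.99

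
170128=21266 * 8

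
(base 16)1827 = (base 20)f93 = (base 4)1200213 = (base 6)44343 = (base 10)6183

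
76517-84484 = -7967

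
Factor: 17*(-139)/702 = -1*2^(-1)*3^(-3)*13^(-1)*17^1*139^1 = -2363/702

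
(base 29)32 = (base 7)155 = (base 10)89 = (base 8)131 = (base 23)3k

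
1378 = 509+869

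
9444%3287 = 2870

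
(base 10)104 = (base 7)206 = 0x68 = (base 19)59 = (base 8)150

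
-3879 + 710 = -3169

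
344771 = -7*(-49253) 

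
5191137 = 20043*259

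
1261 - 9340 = -8079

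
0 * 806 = 0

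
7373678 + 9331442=16705120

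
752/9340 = 188/2335 ≈ 0.0805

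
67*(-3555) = -238185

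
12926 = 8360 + 4566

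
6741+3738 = 10479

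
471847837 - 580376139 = -108528302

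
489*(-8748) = -4277772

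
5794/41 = 141 + 13/41 ≈ 141.32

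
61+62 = 123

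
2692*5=13460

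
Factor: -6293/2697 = -1*3^(-1)*7^1 = -7/3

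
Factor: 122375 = 5^3 * 11^1 * 89^1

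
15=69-54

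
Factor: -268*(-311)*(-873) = -1*2^2*3^2*67^1*97^1*311^1 = -72762804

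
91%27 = 10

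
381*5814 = 2215134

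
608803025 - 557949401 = 50853624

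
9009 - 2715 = 6294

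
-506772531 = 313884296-820656827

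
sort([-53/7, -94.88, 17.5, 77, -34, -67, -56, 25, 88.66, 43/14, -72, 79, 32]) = [-94.88, -72, -67, -56, -34, -53/7, 43/14, 17.5, 25, 32, 77, 79, 88.66]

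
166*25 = 4150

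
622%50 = 22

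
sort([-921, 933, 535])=[-921, 535, 933]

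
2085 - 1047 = 1038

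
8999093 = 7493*1201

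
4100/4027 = 1 + 73/4027 ≈ 1.02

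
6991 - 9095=-2104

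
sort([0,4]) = [0,4]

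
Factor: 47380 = 2^2*5^1*23^1*103^1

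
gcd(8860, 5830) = 10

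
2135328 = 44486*48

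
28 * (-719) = -20132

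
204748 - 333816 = -129068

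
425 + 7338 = 7763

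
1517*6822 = 10348974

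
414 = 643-229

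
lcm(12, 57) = 228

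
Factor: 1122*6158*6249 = 2^2*3^2*11^1*17^1*2083^1*3079^1 = 43176065724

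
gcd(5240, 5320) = 40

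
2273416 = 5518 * 412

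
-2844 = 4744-7588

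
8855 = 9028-173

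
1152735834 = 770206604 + 382529230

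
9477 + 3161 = 12638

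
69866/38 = 1838 + 11/19 ≈ 1838.58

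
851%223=182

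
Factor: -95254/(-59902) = 61^(-1)*97^1 = 97/61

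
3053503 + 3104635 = 6158138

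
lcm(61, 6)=366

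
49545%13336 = 9537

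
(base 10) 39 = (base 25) 1e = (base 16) 27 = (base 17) 25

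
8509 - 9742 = -1233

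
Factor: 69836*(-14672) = -1*2^6*7^1*13^1*17^1*79^1*131^1 = -1024633792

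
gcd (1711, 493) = 29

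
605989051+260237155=866226206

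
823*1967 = 1618841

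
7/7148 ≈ 0.000979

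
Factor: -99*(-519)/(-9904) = -1*2^(-4)*3^3*11^1*173^1*619^(-1) = -51381/9904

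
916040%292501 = 38537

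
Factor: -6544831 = -1*6544831^1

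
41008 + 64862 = 105870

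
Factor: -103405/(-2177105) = 7^(-1) * 17^(-1) * 3659^(-1) * 20681^1 = 20681/435421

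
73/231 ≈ 0.316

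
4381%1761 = 859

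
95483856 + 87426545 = 182910401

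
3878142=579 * 6698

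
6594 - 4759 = 1835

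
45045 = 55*819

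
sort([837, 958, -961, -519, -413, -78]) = [-961, -519, -413, -78, 837, 958]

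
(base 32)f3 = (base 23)l0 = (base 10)483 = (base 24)k3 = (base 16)1e3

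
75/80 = 15/16 ≈ 0.938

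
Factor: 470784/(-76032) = -1 * 3^(-2) * 11^(-1) * 613^1 = -613/99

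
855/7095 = 57/473 ≈ 0.121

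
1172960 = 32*36655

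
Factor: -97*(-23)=23^1*97^1=2231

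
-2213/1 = -2213 = -2213.00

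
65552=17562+47990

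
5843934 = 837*6982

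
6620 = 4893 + 1727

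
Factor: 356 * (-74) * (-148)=2^5 * 37^2 * 89^1=3898912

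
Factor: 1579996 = 2^2*11^1*149^1*241^1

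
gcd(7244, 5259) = 1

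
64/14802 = 32/7401 ≈ 0.00432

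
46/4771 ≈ 0.00964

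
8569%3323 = 1923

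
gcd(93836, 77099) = 1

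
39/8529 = 13/2843≈0.00457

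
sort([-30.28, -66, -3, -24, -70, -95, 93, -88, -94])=[-95, -94, -88, -70, -66, -30.28, -24, -3, 93]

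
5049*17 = 85833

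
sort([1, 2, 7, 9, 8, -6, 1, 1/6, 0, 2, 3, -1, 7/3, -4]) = [-6, -4, -1, 0, 1/6, 1, 1, 2, 2, 7/3, 3, 7, 8, 9]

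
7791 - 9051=-1260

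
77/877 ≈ 0.0878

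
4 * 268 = 1072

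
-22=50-72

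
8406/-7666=-4203/3833 ≈ -1.10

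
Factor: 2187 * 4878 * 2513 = 2^1 * 3^9 * 7^1 * 271^1 * 359^1 = 26809151418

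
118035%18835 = 5025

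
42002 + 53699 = 95701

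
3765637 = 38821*97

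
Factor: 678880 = 2^5 * 5^1 * 4243^1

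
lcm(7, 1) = 7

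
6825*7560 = 51597000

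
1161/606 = 387/202 ≈ 1.92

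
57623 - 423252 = -365629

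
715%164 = 59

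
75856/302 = 37928/151 ≈ 251.18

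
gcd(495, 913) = 11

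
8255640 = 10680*773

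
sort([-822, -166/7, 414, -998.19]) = [-998.19, -822, -166/7, 414]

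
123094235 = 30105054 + 92989181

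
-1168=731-1899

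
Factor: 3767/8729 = 7^(-1) * 29^(-1) * 43^(-1) * 3767^1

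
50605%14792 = 6229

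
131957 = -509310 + 641267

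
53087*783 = 41567121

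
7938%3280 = 1378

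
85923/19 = 4522+5/19 ≈ 4522.26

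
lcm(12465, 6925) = 62325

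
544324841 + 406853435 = 951178276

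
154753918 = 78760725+75993193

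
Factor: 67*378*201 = 2^1*3^4*7^1*67^2 = 5090526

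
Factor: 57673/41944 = 2^(-3)*11^1 = 11/8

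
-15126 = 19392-34518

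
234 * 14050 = 3287700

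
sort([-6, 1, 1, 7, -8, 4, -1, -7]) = [-8, -7, -6, -1, 1, 1, 4, 7]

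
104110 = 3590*29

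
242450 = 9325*26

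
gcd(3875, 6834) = 1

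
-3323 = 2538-5861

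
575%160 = 95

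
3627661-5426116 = -1798455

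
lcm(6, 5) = 30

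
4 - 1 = 3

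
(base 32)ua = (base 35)rp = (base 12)68a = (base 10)970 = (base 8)1712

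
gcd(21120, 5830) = 110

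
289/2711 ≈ 0.107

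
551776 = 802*688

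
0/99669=0=0.00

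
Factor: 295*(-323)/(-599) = 5^1*17^1*19^1*59^1*599^(-1) = 95285/599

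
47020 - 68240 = -21220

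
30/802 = 15/401 ≈ 0.0374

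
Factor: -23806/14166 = -1*3^(-2)*787^(-1)*11903^1 = -11903/7083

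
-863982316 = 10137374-874119690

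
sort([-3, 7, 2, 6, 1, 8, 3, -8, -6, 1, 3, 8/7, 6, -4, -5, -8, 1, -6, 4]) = [-8, -8, -6, -6, -5, -4, -3, 1, 1, 1, 8/7, 2, 3, 3, 4, 6, 6, 7, 8]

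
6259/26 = 240 + 19/26 ≈ 240.73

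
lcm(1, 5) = 5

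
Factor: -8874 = -1*2^1*3^2*17^1*29^1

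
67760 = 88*770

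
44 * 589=25916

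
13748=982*14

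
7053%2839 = 1375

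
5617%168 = 73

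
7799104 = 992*7862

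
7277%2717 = 1843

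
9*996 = 8964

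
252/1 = 252 = 252.00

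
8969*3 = 26907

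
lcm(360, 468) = 4680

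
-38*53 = -2014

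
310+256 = 566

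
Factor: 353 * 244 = 2^2 * 61^1 * 353^1 = 86132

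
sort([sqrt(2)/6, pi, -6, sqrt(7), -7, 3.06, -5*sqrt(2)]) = [-5*sqrt(2), -7, -6, sqrt(2)/6, sqrt(7), 3.06, pi]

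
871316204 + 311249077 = 1182565281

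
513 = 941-428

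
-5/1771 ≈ -0.00282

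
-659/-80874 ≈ 0.00815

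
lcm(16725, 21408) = 535200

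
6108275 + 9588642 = 15696917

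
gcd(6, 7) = 1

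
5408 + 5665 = 11073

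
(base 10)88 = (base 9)107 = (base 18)4g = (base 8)130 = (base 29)31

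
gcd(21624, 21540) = 12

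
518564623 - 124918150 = 393646473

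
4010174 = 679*5906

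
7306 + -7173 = 133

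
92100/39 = 2361 + 7/13 ≈ 2361.54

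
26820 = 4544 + 22276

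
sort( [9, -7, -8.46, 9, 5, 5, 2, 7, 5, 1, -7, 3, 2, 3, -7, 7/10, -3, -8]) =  [-8.46, -8, -7, -7, -7, -3, 7/10, 1, 2, 2, 3, 3, 5, 5, 5, 7, 9, 9]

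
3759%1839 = 81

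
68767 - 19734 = 49033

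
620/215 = 2+38/43≈2.88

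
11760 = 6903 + 4857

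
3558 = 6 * 593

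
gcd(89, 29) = 1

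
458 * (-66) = -30228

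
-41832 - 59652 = -101484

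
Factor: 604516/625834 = 2^1*11^1*1249^1*28447^(-1) = 27478/28447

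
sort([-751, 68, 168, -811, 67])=[-811, -751, 67, 68, 168]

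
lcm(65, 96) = 6240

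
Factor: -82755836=-1 * 2^2 * 20688959^1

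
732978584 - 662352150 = 70626434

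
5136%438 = 318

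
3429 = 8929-5500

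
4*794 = 3176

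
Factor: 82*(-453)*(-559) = 2^1*3^1*13^1*41^1*43^1*151^1 = 20764614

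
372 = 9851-9479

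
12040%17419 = 12040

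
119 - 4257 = -4138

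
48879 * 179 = 8749341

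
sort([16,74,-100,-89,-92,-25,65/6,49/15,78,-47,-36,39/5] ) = [-100,-92,-89,-47,-36,-25,49/15,39/5,65/6,16,74,78] 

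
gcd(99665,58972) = 1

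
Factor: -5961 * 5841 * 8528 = -1 * 2^4 * 3^3 * 11^1 * 13^1 * 41^1 * 59^1 * 1987^1 = -296929618128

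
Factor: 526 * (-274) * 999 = -1 * 2^2 * 3^3 * 37^1 * 137^1 * 263^1 = -143979876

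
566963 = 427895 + 139068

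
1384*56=77504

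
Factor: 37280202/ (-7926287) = -1*2^1*3^1*19^ (-1)*417173^ (-1)*6213367^1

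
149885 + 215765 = 365650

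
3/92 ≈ 0.0326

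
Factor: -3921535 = -1 * 5^1 * 784307^1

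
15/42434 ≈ 0.000353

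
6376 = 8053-1677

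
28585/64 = 446 + 41/64 ≈ 446.64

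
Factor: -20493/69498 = -1 * 2^(-1) * 3^(-1) * 13^(-1) * 23^1 = -23/78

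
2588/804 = 647/201 ≈ 3.22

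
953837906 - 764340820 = 189497086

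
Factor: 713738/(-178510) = -1*5^(-1)*17851^(-1)*356869^1 = -356869/89255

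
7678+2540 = 10218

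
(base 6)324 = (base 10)124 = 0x7c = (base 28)4c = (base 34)3m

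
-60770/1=-60770=-60770.00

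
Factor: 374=2^1*11^1*17^1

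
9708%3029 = 621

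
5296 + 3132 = 8428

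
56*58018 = 3249008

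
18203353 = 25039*727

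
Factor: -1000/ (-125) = 2^3 = 8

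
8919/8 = 1114 + 7/8 ≈ 1114.88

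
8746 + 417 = 9163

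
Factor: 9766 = 2^1 * 19^1 * 257^1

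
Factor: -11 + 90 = 79^1 = 79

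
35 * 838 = 29330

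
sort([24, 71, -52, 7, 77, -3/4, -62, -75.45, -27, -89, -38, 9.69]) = [-89, -75.45, -62, -52, -38, -27, -3/4, 7, 9.69, 24, 71, 77]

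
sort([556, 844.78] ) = [556, 844.78] 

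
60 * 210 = 12600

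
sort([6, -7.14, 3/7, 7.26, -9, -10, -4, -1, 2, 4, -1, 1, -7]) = [-10, -9, -7.14, -7, -4, -1, -1, 3/7, 1, 2, 4, 6, 7.26]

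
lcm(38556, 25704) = 77112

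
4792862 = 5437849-644987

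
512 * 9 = 4608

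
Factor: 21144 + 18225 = 3^1*11^1*1193^1 = 39369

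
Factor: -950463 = -1 * 3^2 * 105607^1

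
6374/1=6374=6374.00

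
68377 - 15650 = 52727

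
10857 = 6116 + 4741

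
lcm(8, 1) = 8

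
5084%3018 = 2066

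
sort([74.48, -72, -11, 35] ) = [-72, -11, 35, 74.48] 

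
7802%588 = 158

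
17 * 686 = 11662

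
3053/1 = 3053 = 3053.00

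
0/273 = 0 = 0.00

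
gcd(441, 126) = 63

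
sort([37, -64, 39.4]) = [-64, 37, 39.4]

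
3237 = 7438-4201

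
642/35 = 18 + 12/35 ≈ 18.34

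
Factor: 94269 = 3^1*7^1*67^2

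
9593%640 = 633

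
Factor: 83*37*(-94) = -1*2^1*37^1*47^1*83^1 = -288674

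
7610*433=3295130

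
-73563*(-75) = 5517225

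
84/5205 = 28/1735 ≈ 0.0161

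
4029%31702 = 4029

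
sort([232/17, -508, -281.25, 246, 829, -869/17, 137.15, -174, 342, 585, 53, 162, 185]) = [-508, -281.25, -174, -869/17, 232/17, 53, 137.15, 162, 185, 246, 342, 585, 829]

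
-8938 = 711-9649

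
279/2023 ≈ 0.138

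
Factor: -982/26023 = -1*2^1*53^(-1) = -2/53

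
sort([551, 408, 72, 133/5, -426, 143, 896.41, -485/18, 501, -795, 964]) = [-795, -426, -485/18, 133/5, 72, 143, 408, 501, 551, 896.41, 964]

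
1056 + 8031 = 9087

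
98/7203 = 2/147 ≈ 0.0136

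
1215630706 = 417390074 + 798240632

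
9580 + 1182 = 10762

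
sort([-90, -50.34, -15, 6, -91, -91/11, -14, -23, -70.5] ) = [-91, -90, -70.5, -50.34, -23, -15, -14, -91/11, 6] 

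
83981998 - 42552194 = 41429804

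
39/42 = 13/14 ≈ 0.929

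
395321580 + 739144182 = 1134465762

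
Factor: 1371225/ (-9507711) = -1 * 5^2 * 47^1 * 389^1 * 3169237^ (-1) = -457075/3169237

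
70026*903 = 63233478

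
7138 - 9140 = -2002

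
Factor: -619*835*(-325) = 5^3*13^1*167^1*619^1 = 167981125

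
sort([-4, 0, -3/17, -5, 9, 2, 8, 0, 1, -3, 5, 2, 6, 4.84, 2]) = [-5, -4, -3, -3/17, 0, 0, 1, 2, 2, 2, 4.84, 5, 6, 8, 9]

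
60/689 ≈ 0.0871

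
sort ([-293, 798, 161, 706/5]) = [-293, 706/5, 161, 798]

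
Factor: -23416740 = -1*2^2*3^2*5^1*19^1*41^1*167^1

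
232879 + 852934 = 1085813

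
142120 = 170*836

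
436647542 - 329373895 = 107273647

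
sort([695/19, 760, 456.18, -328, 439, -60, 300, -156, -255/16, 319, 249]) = [-328, -156, -60, -255/16, 695/19, 249, 300, 319, 439, 456.18, 760]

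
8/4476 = 2/1119 ≈ 0.00179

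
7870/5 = 1574 = 1574.00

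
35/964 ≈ 0.0363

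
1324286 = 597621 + 726665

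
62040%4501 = 3527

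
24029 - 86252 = -62223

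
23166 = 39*594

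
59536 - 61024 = -1488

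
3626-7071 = -3445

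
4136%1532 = 1072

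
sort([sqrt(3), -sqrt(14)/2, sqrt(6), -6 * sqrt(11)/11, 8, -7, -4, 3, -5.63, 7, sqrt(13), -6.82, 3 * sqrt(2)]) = [-7, -6.82, -5.63, -4, -sqrt(14)/2, -6 * sqrt(11)/11, sqrt(3), sqrt(6), 3, sqrt(13), 3 * sqrt(2), 7, 8]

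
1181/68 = 17+25/68 ≈ 17.37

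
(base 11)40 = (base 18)28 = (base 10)44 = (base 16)2c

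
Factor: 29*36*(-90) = -1*2^3*3^4*5^1*29^1 = -93960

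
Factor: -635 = -1*5^1*127^1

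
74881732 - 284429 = 74597303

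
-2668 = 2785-5453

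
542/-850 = -271/425 ≈ -0.638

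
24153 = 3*8051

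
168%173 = 168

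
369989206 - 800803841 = -430814635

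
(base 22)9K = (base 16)DA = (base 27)82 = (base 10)218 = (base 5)1333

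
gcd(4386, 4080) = 102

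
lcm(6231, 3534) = 236778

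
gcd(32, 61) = 1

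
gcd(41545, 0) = 41545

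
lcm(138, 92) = 276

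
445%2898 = 445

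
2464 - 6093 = -3629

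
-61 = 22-83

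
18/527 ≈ 0.0342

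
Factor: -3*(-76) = 2^2*3^1*19^1 = 228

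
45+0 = 45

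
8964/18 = 498 = 498.00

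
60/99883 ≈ 0.000601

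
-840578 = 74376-914954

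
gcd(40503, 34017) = 69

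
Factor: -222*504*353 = -1*2^4*3^3*7^1*37^1*353^1 = -39496464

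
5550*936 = 5194800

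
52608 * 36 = 1893888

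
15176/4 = 3794 = 3794.00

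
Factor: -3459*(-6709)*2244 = 2^2*3^2*11^1*17^1*1153^1*6709^1 = 52075231164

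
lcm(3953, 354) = 23718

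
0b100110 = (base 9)42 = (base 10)38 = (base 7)53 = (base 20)1i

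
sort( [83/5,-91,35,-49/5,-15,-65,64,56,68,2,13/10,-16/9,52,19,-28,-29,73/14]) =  [-91,-65,-29,-28,-15,-49/5,-16/9,13/10,2,73/14,83/5,19,35,52,56,64,68]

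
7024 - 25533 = -18509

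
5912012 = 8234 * 718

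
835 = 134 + 701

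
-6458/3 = -2152 - 2/3 ≈ -2152.67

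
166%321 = 166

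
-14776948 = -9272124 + -5504824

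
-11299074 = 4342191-15641265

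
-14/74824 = -7/37412 ≈ -0.000187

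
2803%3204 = 2803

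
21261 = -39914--61175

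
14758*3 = 44274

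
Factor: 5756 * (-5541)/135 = -1 * 2^2 * 3^(-2) * 5^(-1) * 1439^1 * 1847^1 = -10631332/45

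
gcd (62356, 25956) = 28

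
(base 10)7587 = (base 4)1312203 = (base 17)1945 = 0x1da3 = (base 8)16643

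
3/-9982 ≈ -0.000301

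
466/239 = 1+227/239≈1.95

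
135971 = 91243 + 44728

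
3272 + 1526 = 4798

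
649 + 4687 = 5336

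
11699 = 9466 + 2233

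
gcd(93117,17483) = 1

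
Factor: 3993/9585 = 3^(-2) * 5^(-1) * 11^3 * 71^(-1) = 1331/3195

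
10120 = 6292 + 3828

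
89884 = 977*92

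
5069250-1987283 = 3081967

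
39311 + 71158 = 110469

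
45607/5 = 9121 + 2/5 = 9121.40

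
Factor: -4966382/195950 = -1*5^(-2)*191^1*3919^(-1)*13001^1 = -2483191/97975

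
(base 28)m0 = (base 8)1150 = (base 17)224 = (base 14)320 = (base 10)616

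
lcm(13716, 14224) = 384048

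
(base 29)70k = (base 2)1011100010011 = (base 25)9b7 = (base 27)82l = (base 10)5907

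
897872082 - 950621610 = -52749528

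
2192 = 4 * 548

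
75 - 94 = -19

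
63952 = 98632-34680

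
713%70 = 13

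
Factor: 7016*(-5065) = -1*2^3*5^1*877^1*1013^1 = -35536040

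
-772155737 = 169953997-942109734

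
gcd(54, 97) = 1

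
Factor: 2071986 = 2^1 * 3^1 * 7^1 * 49333^1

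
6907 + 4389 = 11296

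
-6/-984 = 1/164 ≈ 0.00610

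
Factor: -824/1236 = -1*2^1*3^(-1) = -2/3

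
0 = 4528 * 0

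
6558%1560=318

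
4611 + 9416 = 14027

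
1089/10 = 108 + 9/10 = 108.90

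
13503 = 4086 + 9417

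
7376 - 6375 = 1001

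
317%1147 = 317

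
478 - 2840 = -2362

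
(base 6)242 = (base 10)98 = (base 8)142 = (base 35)2s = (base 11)8a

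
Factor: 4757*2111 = 67^1*71^1*2111^1 = 10042027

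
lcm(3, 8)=24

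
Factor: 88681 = 88681^1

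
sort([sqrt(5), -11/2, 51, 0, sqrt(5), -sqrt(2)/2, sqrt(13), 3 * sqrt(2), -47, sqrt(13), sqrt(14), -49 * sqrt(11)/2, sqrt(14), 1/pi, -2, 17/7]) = [-49 * sqrt(11)/2, -47, -11/2, -2, -sqrt(2)/2, 0, 1/pi, sqrt(5), sqrt(5), 17/7, sqrt(13), sqrt(13), sqrt(14), sqrt(14), 3 * sqrt(2), 51]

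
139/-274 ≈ -0.507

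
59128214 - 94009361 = -34881147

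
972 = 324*3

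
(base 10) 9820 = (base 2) 10011001011100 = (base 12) 5824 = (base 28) cek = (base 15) 2d9a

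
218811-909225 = -690414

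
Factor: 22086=2^1*3^3*409^1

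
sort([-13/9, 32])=[-13/9, 32]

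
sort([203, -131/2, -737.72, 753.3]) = [-737.72, -131/2, 203, 753.3]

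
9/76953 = 3/25651 ≈ 0.000117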